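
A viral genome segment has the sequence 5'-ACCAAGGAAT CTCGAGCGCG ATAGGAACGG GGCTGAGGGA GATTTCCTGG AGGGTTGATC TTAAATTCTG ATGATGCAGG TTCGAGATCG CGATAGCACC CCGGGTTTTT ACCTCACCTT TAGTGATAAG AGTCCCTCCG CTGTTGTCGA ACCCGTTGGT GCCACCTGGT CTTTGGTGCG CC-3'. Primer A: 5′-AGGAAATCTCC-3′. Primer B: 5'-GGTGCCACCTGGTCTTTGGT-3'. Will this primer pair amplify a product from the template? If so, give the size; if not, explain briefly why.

No product — the primers' 3' ends point away from each other.

Primer A (AGGAAATCTCC) has reverse complement GGAGATTTCCT, which matches the top strand at positions 38–48; primer A anneals to the top strand there with its 3' end pointing upstream toward position 38.
Primer B (GGTGCCACCTGGTCTTTGGT) matches the top strand directly at positions 158–177; it anneals to the bottom strand with its 3' end pointing downstream toward position 177.
The 3' ends diverge (primer A extends toward position 1, primer B toward position 182), so the primers never converge on a shared product.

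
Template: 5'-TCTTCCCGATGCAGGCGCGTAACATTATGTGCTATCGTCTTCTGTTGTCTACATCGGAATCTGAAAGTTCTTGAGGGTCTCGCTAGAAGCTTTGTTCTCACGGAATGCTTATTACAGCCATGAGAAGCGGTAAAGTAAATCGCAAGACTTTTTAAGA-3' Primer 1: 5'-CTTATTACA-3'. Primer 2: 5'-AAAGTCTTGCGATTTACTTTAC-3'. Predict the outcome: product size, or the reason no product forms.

Primer 1 (CTTATTACA) matches the top strand at positions 108–116; it acts as a forward primer.
Primer 2's reverse complement is GTAAAGTAAATCGCAAGACTTT, matching the top strand at positions 130–151; it acts as a reverse primer.
The 3' ends face each other across positions 108–151, giving a 44 bp product.

Yes — a 44 bp product.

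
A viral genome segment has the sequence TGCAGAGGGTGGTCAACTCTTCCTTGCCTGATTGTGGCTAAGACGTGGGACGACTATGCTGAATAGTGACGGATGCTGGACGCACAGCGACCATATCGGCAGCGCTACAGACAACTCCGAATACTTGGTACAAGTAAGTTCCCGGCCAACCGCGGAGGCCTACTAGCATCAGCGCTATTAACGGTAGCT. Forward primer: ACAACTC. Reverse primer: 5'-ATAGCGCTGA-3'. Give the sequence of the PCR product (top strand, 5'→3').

Scanning the template, ACAACTC occurs at positions 111–117; this primer anneals to the bottom strand there with its 3' end pointing downstream.
Reverse complement of the reverse primer: TCAGCGCTAT. This occurs on the top strand at positions 169–178.
The product is the template from position 111 through 178 (68 bp).

5'-ACAACTCCGAATACTTGGTACAAGTAAGTTCCCGGCCAACCGCGGAGGCCTACTAGCATCAGCGCTAT-3'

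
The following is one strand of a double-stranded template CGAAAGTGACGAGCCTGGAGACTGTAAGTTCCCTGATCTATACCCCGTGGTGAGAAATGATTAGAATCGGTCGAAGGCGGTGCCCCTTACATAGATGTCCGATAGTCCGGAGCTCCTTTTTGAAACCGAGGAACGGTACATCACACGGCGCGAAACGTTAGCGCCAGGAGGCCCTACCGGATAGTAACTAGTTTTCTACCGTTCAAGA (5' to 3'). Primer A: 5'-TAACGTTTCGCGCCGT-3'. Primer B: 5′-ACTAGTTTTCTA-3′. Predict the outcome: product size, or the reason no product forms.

Primer A (TAACGTTTCGCGCCGT) has reverse complement ACGGCGCGAAACGTTA, which matches the top strand at positions 145–160; primer A anneals to the top strand there with its 3' end pointing upstream toward position 145.
Primer B (ACTAGTTTTCTA) matches the top strand directly at positions 187–198; it anneals to the bottom strand with its 3' end pointing downstream toward position 198.
The 3' ends diverge (primer A extends toward position 1, primer B toward position 208), so the primers never converge on a shared product.

No product — the primers' 3' ends point away from each other.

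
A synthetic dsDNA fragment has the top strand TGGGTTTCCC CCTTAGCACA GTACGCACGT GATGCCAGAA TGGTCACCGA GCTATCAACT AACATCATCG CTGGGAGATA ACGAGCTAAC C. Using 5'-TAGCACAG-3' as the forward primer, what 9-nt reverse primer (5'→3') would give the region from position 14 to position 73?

The product's 3' end on the top strand is position 73.
The reverse primer anneals to the top strand over positions 65–73, i.e. to TCATCGCTG.
Its sequence written 5'→3' is the reverse complement: CAGCGATGA.

5'-CAGCGATGA-3'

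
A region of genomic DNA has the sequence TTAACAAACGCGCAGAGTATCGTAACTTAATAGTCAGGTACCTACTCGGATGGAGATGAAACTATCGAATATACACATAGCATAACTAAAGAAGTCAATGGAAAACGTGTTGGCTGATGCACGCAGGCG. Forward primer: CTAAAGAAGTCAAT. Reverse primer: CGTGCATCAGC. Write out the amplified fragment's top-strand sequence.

5'-CTAAAGAAGTCAATGGAAAACGTGTTGGCTGATGCACG-3'

The forward primer matches the template at positions 86–99.
Taking the reverse complement of CGTGCATCAGC gives GCTGATGCACG, found at positions 113–123 on the template; the primer anneals here to the top strand with its 3' end pointing upstream.
The product is the template from position 86 through 123 (38 bp).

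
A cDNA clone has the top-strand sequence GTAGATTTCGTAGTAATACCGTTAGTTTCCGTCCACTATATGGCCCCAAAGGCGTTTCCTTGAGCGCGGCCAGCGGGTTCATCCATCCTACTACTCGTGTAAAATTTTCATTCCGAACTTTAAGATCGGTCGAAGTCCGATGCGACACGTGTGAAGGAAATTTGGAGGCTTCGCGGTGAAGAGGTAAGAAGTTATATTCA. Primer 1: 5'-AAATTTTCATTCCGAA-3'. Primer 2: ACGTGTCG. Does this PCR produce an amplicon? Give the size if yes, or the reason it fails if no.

Primer 1 (AAATTTTCATTCCGAA) matches the top strand at positions 102–117; it acts as a forward primer.
Primer 2's reverse complement is CGACACGT, matching the top strand at positions 143–150; it acts as a reverse primer.
The 3' ends face each other across positions 102–150, giving a 49 bp product.

Yes — a 49 bp product.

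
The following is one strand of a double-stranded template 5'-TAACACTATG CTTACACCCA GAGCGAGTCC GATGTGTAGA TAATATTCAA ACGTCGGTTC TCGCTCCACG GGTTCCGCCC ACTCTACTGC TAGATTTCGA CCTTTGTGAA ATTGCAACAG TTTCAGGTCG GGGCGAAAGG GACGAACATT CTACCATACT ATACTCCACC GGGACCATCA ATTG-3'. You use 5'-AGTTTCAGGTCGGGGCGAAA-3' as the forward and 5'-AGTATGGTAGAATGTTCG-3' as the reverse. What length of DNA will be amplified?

42 bp

Scanning the template, AGTTTCAGGTCGGGGCGAAA occurs at positions 119–138; this primer anneals to the bottom strand there with its 3' end pointing downstream.
The reverse primer's reverse complement is CGAACATTCTACCATACT, which matches the template at positions 143–160.
Product length = (reverse-primer end) − (forward-primer start) + 1 = 160 − 119 + 1 = 42 bp.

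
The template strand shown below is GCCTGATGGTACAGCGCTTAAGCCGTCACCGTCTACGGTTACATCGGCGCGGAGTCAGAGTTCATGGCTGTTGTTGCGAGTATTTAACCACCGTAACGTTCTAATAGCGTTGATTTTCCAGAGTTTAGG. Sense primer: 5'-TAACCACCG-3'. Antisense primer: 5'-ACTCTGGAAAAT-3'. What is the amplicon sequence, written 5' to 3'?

Scanning the template, TAACCACCG occurs at positions 85–93; this primer anneals to the bottom strand there with its 3' end pointing downstream.
Taking the reverse complement of ACTCTGGAAAAT gives ATTTTCCAGAGT, found at positions 113–124 on the template; the primer anneals here to the top strand with its 3' end pointing upstream.
The product is the template from position 85 through 124 (40 bp).

5'-TAACCACCGTAACGTTCTAATAGCGTTGATTTTCCAGAGT-3'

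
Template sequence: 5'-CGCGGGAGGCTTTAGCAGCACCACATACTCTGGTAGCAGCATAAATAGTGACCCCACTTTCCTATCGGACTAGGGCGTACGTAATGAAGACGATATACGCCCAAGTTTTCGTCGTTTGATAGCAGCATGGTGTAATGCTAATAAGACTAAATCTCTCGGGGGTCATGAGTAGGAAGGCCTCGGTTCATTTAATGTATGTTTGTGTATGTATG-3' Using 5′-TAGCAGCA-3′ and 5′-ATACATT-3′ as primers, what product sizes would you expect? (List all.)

185 bp, 164 bp, 78 bp

The forward primer TAGCAGCA matches the top strand at positions 13–20, 34–41, 120–127.
The reverse primer's reverse complement is AATGTAT, matching at positions 191–197.
Each forward site pairs with the reverse site to give a product ending at position 197: sizes 185, 164, 78 bp.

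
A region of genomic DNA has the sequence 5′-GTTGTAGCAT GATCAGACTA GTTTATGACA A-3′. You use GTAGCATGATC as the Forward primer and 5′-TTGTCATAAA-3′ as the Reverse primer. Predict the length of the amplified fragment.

Scanning the template, GTAGCATGATC occurs at positions 4–14; this primer anneals to the bottom strand there with its 3' end pointing downstream.
The reverse primer's reverse complement is TTTATGACAA, which matches the template at positions 22–31.
The product runs from position 4 to position 31, so its length is 31 − 4 + 1 = 28 bp.

28 bp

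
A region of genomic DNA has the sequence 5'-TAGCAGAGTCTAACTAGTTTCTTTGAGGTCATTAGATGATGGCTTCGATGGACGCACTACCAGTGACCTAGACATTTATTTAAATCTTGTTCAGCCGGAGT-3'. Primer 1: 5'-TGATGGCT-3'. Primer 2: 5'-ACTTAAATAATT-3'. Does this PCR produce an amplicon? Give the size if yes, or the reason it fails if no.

Primer 2 (ACTTAAATAATT) does not match the top strand, and its reverse complement AATTATTTAAGT does not match either.
With no annealing site for primer 2, no amplification occurs.

No product — primer 2 has no binding site in the template.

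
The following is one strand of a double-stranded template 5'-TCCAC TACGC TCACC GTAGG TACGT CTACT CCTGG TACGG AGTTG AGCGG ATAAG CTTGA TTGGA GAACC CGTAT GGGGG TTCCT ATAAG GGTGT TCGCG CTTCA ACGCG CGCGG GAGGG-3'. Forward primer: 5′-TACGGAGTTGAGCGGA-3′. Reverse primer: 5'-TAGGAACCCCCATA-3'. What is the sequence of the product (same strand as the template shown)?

5'-TACGGAGTTGAGCGGATAAGCTTGATTGGAGAACCCGTATGGGGGTTCCTA-3'

Forward primer TACGGAGTTGAGCGGA is found on the top strand at positions 36–51.
Reverse complement of the reverse primer: TATGGGGGTTCCTA. This occurs on the top strand at positions 73–86.
The product is the template from position 36 through 86 (51 bp).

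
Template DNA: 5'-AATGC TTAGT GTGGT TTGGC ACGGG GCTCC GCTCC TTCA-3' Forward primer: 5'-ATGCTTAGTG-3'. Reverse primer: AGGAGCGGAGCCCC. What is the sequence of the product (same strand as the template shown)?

Forward primer ATGCTTAGTG is found on the top strand at positions 2–11.
Taking the reverse complement of AGGAGCGGAGCCCC gives GGGGCTCCGCTCCT, found at positions 23–36 on the template; the primer anneals here to the top strand with its 3' end pointing upstream.
The product is the template from position 2 through 36 (35 bp).

5'-ATGCTTAGTGTGGTTTGGCACGGGGCTCCGCTCCT-3'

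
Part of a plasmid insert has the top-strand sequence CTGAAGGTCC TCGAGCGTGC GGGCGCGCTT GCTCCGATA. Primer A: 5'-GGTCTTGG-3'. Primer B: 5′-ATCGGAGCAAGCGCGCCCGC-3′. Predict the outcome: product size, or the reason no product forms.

No product — primer A has no binding site in the template.

Primer A (GGTCTTGG) does not match the top strand, and its reverse complement CCAAGACC does not match either.
With no annealing site for primer A, no amplification occurs.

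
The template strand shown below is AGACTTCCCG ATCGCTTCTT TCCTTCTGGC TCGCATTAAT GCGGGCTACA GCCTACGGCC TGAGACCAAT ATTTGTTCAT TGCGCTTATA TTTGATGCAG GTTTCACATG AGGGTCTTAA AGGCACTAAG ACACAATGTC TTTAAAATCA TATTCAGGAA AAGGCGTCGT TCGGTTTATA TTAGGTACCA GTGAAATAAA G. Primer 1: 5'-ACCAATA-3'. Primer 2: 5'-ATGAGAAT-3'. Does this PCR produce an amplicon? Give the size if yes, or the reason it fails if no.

Primer 2 (ATGAGAAT) does not match the top strand, and its reverse complement ATTCTCAT does not match either.
With no annealing site for primer 2, no amplification occurs.

No product — primer 2 has no binding site in the template.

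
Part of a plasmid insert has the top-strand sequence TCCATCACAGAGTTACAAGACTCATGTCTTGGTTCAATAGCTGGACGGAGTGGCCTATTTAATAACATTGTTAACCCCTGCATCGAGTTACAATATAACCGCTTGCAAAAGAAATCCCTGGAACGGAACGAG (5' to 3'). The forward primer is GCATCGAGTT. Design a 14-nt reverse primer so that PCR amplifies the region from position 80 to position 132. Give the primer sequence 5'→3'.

5'-CTCGTTCCGTTCCA-3'

The product's 3' end on the top strand is position 132.
The reverse primer anneals to the top strand over positions 119–132, i.e. to TGGAACGGAACGAG.
Its sequence written 5'→3' is the reverse complement: CTCGTTCCGTTCCA.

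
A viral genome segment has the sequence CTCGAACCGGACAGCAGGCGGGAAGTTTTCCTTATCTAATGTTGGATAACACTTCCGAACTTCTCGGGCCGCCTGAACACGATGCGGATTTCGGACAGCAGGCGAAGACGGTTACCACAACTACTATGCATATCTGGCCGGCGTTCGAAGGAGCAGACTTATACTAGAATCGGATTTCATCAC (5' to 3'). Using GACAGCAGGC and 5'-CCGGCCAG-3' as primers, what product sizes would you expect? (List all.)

The forward primer GACAGCAGGC matches the top strand at positions 10–19, 94–103.
The reverse primer's reverse complement is CTGGCCGG, matching at positions 134–141.
Each forward site pairs with the reverse site to give a product ending at position 141: sizes 132, 48 bp.

132 bp, 48 bp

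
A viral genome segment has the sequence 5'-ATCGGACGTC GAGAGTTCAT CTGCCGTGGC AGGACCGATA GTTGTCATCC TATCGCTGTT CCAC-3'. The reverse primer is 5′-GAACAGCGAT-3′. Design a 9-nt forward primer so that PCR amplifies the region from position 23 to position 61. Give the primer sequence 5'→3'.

The reverse primer's reverse complement ATCGCTGTTC matches the template at positions 52–61; the product starts at position 23.
The forward primer is identical to the top strand over positions 23–31: GCCGTGGCA.

5'-GCCGTGGCA-3'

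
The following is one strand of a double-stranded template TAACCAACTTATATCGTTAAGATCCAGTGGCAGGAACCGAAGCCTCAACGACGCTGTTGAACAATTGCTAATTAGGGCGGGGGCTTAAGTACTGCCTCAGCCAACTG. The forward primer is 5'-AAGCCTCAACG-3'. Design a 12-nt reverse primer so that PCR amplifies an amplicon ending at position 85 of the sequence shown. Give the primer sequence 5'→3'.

5'-AGCCCCCGCCCT-3'

The forward primer binds at positions 40–50; the product's 3' end on the top strand is position 85.
The reverse primer anneals to the top strand over positions 74–85, i.e. to AGGGCGGGGGCT.
Its sequence written 5'→3' is the reverse complement: AGCCCCCGCCCT.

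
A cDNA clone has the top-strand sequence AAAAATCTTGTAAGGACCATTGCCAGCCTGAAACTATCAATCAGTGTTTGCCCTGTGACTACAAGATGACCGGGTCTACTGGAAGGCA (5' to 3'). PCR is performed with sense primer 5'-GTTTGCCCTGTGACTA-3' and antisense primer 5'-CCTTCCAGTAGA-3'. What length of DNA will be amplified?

Scanning the template, GTTTGCCCTGTGACTA occurs at positions 46–61; this primer anneals to the bottom strand there with its 3' end pointing downstream.
Taking the reverse complement of CCTTCCAGTAGA gives TCTACTGGAAGG, found at positions 75–86 on the template; the primer anneals here to the top strand with its 3' end pointing upstream.
Amplicon spans positions 46–86: 41 bp.

41 bp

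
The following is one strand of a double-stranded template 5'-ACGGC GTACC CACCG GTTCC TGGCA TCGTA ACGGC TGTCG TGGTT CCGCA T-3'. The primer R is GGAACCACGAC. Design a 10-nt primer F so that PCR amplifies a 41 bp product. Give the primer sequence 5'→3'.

5'-TACCCACCGG-3'

The reverse primer's reverse complement GTCGTGGTTCC matches the template at positions 37–47, so the product ends at position 47.
A 41 bp product then starts at position 47 − 41 + 1 = 7.
The forward primer is identical to the top strand there: TACCCACCGG.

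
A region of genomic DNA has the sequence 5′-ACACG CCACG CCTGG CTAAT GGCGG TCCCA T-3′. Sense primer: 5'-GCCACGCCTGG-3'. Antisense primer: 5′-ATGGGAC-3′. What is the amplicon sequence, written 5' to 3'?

5'-GCCACGCCTGGCTAATGGCGGTCCCAT-3'

Scanning the template, GCCACGCCTGG occurs at positions 5–15; this primer anneals to the bottom strand there with its 3' end pointing downstream.
The reverse primer's reverse complement is GTCCCAT, which matches the template at positions 25–31.
The product is the template from position 5 through 31 (27 bp).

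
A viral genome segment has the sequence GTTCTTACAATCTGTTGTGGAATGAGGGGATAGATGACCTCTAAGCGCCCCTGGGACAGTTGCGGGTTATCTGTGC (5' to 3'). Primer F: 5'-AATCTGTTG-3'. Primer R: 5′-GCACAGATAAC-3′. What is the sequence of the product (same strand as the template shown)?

5'-AATCTGTTGTGGAATGAGGGGATAGATGACCTCTAAGCGCCCCTGGGACAGTTGCGGGTTATCTGTGC-3'

Forward primer AATCTGTTG is found on the top strand at positions 9–17.
The reverse primer's reverse complement is GTTATCTGTGC, which matches the template at positions 66–76.
The product is the template from position 9 through 76 (68 bp).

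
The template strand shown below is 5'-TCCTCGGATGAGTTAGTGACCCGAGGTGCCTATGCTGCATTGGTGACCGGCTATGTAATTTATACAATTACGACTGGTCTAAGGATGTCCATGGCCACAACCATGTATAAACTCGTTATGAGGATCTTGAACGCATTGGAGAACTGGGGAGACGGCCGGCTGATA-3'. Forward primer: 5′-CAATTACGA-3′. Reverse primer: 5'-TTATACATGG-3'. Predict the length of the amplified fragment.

Forward primer CAATTACGA is found on the top strand at positions 65–73.
Taking the reverse complement of TTATACATGG gives CCATGTATAA, found at positions 101–110 on the template; the primer anneals here to the top strand with its 3' end pointing upstream.
The product runs from position 65 to position 110, so its length is 110 − 65 + 1 = 46 bp.

46 bp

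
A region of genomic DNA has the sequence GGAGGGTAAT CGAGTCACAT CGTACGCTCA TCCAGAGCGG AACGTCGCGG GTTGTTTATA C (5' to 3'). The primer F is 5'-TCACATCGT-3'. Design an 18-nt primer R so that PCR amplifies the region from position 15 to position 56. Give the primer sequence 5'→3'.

The product's 3' end on the top strand is position 56.
The reverse primer anneals to the top strand over positions 39–56, i.e. to GGAACGTCGCGGGTTGTT.
Its sequence written 5'→3' is the reverse complement: AACAACCCGCGACGTTCC.

5'-AACAACCCGCGACGTTCC-3'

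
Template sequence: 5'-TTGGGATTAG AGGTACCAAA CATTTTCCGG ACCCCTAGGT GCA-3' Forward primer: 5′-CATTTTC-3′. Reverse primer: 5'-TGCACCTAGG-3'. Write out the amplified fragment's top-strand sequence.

5'-CATTTTCCGGACCCCTAGGTGCA-3'

The forward primer matches the template at positions 21–27.
The reverse primer's reverse complement is CCTAGGTGCA, which matches the template at positions 34–43.
The product is the template from position 21 through 43 (23 bp).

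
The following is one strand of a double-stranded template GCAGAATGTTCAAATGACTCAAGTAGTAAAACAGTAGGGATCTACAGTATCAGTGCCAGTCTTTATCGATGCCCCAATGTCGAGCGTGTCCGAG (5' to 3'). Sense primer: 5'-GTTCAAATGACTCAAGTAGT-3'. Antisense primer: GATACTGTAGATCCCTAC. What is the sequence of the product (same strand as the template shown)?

Forward primer GTTCAAATGACTCAAGTAGT is found on the top strand at positions 8–27.
Taking the reverse complement of GATACTGTAGATCCCTAC gives GTAGGGATCTACAGTATC, found at positions 34–51 on the template; the primer anneals here to the top strand with its 3' end pointing upstream.
The product is the template from position 8 through 51 (44 bp).

5'-GTTCAAATGACTCAAGTAGTAAAACAGTAGGGATCTACAGTATC-3'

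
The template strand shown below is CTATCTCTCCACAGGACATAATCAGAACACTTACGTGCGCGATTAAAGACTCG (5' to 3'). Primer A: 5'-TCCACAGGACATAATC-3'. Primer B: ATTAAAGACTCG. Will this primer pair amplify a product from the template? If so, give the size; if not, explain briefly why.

No product — both primers anneal to the same strand and extend in the same direction.

Primer A (TCCACAGGACATAATC) matches the top strand at positions 8–23 (3' end points downstream).
Primer B (ATTAAAGACTCG) also matches the top strand directly, at positions 42–53 — its reverse complement CGAGTCTTTAAT is not present.
Both primers anneal to the bottom strand with 3' ends pointing the same way, so neither can prime synthesis back toward the other.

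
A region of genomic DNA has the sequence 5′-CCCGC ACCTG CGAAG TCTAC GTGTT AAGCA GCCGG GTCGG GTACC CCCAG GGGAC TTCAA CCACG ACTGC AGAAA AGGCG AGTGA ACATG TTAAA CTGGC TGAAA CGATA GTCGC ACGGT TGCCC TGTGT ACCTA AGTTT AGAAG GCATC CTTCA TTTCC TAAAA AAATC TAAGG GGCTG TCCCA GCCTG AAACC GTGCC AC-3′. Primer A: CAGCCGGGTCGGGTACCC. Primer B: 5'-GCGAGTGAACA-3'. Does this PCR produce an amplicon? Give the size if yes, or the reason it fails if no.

No product — both primers anneal to the same strand and extend in the same direction.

Primer A (CAGCCGGGTCGGGTACCC) matches the top strand at positions 29–46 (3' end points downstream).
Primer B (GCGAGTGAACA) also matches the top strand directly, at positions 78–88 — its reverse complement TGTTCACTCGC is not present.
Both primers anneal to the bottom strand with 3' ends pointing the same way, so neither can prime synthesis back toward the other.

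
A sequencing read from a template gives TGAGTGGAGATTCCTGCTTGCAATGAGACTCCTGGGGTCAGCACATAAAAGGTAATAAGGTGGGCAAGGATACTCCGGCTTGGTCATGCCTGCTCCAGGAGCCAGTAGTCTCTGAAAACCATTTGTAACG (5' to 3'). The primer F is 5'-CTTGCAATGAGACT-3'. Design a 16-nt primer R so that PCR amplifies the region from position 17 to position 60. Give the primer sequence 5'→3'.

5'-CCTTATTACCTTTTAT-3'

The product's 3' end on the top strand is position 60.
The reverse primer anneals to the top strand over positions 45–60, i.e. to ATAAAAGGTAATAAGG.
Its sequence written 5'→3' is the reverse complement: CCTTATTACCTTTTAT.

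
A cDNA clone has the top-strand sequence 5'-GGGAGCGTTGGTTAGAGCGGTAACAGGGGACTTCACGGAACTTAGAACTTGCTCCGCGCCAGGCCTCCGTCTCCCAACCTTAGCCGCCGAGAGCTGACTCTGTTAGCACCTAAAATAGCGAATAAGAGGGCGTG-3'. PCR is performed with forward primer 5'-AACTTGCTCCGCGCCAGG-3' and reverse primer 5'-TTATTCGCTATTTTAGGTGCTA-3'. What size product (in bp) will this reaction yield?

80 bp

Scanning the template, AACTTGCTCCGCGCCAGG occurs at positions 46–63; this primer anneals to the bottom strand there with its 3' end pointing downstream.
Reverse complement of the reverse primer: TAGCACCTAAAATAGCGAATAA. This occurs on the top strand at positions 104–125.
Product length = (reverse-primer end) − (forward-primer start) + 1 = 125 − 46 + 1 = 80 bp.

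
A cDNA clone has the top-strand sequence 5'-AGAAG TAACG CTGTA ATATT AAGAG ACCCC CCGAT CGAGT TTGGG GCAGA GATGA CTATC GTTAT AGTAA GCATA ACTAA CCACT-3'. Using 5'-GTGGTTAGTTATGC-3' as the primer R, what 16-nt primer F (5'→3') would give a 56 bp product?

The reverse primer's reverse complement GCATAACTAACCAC matches the template at positions 71–84, so the product ends at position 84.
A 56 bp product then starts at position 84 − 56 + 1 = 29.
The forward primer is identical to the top strand there: CCCCGATCGAGTTTGG.

5'-CCCCGATCGAGTTTGG-3'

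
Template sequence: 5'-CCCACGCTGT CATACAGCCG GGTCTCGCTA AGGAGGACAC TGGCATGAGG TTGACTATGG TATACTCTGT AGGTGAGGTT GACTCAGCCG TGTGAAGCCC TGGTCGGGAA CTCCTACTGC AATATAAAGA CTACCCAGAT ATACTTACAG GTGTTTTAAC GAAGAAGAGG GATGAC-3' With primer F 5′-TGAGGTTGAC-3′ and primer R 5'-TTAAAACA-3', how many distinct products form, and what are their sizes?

The forward primer TGAGGTTGAC matches the top strand at positions 46–55, 74–83.
The reverse primer's reverse complement is TGTTTTAA, matching at positions 152–159.
Each forward site pairs with the reverse site to give a product ending at position 159: sizes 114, 86 bp.

Two products: 114 bp, 86 bp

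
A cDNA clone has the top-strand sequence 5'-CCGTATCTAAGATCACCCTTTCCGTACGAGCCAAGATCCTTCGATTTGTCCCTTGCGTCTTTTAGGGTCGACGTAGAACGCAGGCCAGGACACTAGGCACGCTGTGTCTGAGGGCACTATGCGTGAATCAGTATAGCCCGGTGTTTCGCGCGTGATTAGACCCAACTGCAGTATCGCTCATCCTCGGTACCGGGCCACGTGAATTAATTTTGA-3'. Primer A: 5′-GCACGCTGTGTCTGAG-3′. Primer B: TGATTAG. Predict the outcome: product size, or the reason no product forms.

Primer A (GCACGCTGTGTCTGAG) matches the top strand at positions 97–112 (3' end points downstream).
Primer B (TGATTAG) also matches the top strand directly, at positions 153–159 — its reverse complement CTAATCA is not present.
Both primers anneal to the bottom strand with 3' ends pointing the same way, so neither can prime synthesis back toward the other.

No product — both primers anneal to the same strand and extend in the same direction.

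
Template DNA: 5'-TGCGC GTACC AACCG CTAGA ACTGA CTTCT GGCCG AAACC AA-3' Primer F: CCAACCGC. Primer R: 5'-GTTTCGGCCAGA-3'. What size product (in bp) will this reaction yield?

31 bp

Scanning the template, CCAACCGC occurs at positions 9–16; this primer anneals to the bottom strand there with its 3' end pointing downstream.
The reverse primer's reverse complement is TCTGGCCGAAAC, which matches the template at positions 28–39.
Product length = (reverse-primer end) − (forward-primer start) + 1 = 39 − 9 + 1 = 31 bp.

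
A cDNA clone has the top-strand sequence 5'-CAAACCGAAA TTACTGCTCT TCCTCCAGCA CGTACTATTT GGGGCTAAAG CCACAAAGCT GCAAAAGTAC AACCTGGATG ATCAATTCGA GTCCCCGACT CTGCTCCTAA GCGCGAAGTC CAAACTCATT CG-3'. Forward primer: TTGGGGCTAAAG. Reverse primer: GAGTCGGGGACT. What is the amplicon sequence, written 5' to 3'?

Forward primer TTGGGGCTAAAG is found on the top strand at positions 39–50.
Taking the reverse complement of GAGTCGGGGACT gives AGTCCCCGACTC, found at positions 90–101 on the template; the primer anneals here to the top strand with its 3' end pointing upstream.
The product is the template from position 39 through 101 (63 bp).

5'-TTGGGGCTAAAGCCACAAAGCTGCAAAAGTACAACCTGGATGATCAATTCGAGTCCCCGACTC-3'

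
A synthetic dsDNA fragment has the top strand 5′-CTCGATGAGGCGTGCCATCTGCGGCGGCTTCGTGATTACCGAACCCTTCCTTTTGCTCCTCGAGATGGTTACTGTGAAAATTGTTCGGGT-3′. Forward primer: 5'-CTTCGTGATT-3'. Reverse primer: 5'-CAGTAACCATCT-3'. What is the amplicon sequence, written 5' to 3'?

5'-CTTCGTGATTACCGAACCCTTCCTTTTGCTCCTCGAGATGGTTACTG-3'

The forward primer matches the template at positions 28–37.
Taking the reverse complement of CAGTAACCATCT gives AGATGGTTACTG, found at positions 63–74 on the template; the primer anneals here to the top strand with its 3' end pointing upstream.
The product is the template from position 28 through 74 (47 bp).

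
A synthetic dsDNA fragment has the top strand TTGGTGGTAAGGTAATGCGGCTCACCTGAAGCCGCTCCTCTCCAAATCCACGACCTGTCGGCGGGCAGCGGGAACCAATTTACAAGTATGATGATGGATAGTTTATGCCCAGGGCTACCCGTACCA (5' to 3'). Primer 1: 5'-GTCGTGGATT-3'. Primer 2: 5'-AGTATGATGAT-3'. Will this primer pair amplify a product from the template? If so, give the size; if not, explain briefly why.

No product — the primers' 3' ends point away from each other.

Primer 1 (GTCGTGGATT) has reverse complement AATCCACGAC, which matches the top strand at positions 45–54; primer 1 anneals to the top strand there with its 3' end pointing upstream toward position 45.
Primer 2 (AGTATGATGAT) matches the top strand directly at positions 85–95; it anneals to the bottom strand with its 3' end pointing downstream toward position 95.
The 3' ends diverge (primer 1 extends toward position 1, primer 2 toward position 126), so the primers never converge on a shared product.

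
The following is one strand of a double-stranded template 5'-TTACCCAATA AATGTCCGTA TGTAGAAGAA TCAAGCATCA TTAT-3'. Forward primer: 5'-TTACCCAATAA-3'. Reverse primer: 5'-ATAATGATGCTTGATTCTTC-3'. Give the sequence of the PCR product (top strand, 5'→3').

Forward primer TTACCCAATAA is found on the top strand at positions 1–11.
Reverse complement of the reverse primer: GAAGAATCAAGCATCATTAT. This occurs on the top strand at positions 25–44.
The product is the template from position 1 through 44 (44 bp).

5'-TTACCCAATAAATGTCCGTATGTAGAAGAATCAAGCATCATTAT-3'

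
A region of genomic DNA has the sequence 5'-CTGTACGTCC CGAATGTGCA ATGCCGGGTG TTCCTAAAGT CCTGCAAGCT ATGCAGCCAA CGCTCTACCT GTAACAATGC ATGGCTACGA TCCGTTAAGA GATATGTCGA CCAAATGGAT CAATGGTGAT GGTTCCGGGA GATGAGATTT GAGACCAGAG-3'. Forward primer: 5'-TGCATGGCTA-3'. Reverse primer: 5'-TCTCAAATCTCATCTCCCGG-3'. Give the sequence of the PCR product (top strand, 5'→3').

5'-TGCATGGCTACGATCCGTTAAGAGATATGTCGACCAAATGGATCAATGGTGATGGTTCCGGGAGATGAGATTTGAGA-3'

The forward primer matches the template at positions 78–87.
Taking the reverse complement of TCTCAAATCTCATCTCCCGG gives CCGGGAGATGAGATTTGAGA, found at positions 135–154 on the template; the primer anneals here to the top strand with its 3' end pointing upstream.
The product is the template from position 78 through 154 (77 bp).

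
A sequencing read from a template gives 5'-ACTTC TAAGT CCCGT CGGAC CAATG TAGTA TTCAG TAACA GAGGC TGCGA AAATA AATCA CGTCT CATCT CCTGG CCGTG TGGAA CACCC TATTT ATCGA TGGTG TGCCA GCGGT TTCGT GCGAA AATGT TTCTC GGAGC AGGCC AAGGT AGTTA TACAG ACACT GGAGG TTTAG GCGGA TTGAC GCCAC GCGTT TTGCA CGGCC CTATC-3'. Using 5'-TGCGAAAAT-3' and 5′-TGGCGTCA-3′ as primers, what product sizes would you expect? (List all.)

The forward primer TGCGAAAAT matches the top strand at positions 46–54, 120–128.
The reverse primer's reverse complement is TGACGCCA, matching at positions 182–189.
Each forward site pairs with the reverse site to give a product ending at position 189: sizes 144, 70 bp.

144 bp, 70 bp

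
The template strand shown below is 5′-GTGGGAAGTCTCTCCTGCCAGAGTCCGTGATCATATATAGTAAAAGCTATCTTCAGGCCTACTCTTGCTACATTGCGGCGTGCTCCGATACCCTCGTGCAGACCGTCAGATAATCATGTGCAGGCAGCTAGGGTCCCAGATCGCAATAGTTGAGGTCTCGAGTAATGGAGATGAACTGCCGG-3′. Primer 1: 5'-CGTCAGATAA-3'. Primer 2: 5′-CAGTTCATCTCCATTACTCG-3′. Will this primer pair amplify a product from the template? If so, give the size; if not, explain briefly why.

Primer 1 (CGTCAGATAA) matches the top strand at positions 104–113; it acts as a forward primer.
Primer 2's reverse complement is CGAGTAATGGAGATGAACTG, matching the top strand at positions 159–178; it acts as a reverse primer.
The 3' ends face each other across positions 104–178, giving a 75 bp product.

Yes — a 75 bp product.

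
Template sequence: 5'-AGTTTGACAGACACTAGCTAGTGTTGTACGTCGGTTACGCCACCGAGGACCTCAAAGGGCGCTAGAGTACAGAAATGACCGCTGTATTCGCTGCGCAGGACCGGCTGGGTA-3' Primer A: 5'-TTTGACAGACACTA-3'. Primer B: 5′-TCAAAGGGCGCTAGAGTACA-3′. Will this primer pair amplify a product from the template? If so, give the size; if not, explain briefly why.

No product — both primers anneal to the same strand and extend in the same direction.

Primer A (TTTGACAGACACTA) matches the top strand at positions 3–16 (3' end points downstream).
Primer B (TCAAAGGGCGCTAGAGTACA) also matches the top strand directly, at positions 52–71 — its reverse complement TGTACTCTAGCGCCCTTTGA is not present.
Both primers anneal to the bottom strand with 3' ends pointing the same way, so neither can prime synthesis back toward the other.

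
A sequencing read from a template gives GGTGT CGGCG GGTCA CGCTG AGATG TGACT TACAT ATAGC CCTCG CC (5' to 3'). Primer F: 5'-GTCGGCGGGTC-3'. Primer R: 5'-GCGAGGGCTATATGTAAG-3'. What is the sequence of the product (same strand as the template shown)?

Scanning the template, GTCGGCGGGTC occurs at positions 4–14; this primer anneals to the bottom strand there with its 3' end pointing downstream.
Taking the reverse complement of GCGAGGGCTATATGTAAG gives CTTACATATAGCCCTCGC, found at positions 29–46 on the template; the primer anneals here to the top strand with its 3' end pointing upstream.
The product is the template from position 4 through 46 (43 bp).

5'-GTCGGCGGGTCACGCTGAGATGTGACTTACATATAGCCCTCGC-3'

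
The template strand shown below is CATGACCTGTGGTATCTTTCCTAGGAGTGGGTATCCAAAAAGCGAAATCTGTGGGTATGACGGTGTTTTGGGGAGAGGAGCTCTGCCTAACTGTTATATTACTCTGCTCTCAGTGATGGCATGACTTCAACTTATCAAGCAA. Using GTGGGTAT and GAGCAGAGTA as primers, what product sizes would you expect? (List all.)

The forward primer GTGGGTAT matches the top strand at positions 27–34, 51–58.
The reverse primer's reverse complement is TACTCTGCTC, matching at positions 100–109.
Each forward site pairs with the reverse site to give a product ending at position 109: sizes 83, 59 bp.

83 bp, 59 bp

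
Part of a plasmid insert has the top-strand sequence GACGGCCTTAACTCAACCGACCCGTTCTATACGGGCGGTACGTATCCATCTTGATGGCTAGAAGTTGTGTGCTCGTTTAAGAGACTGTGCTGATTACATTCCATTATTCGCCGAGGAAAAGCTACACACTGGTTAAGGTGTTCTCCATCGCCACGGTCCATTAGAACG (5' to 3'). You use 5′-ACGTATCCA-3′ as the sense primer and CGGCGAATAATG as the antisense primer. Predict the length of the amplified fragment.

The forward primer matches the template at positions 40–48.
Taking the reverse complement of CGGCGAATAATG gives CATTATTCGCCG, found at positions 102–113 on the template; the primer anneals here to the top strand with its 3' end pointing upstream.
Amplicon spans positions 40–113: 74 bp.

74 bp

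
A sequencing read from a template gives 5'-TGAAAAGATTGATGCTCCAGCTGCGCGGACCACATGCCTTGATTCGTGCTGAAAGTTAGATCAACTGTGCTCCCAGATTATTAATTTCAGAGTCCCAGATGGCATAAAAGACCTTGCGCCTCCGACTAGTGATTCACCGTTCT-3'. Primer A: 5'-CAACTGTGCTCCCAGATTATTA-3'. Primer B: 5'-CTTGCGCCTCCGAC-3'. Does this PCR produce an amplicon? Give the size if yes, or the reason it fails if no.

No product — both primers anneal to the same strand and extend in the same direction.

Primer A (CAACTGTGCTCCCAGATTATTA) matches the top strand at positions 62–83 (3' end points downstream).
Primer B (CTTGCGCCTCCGAC) also matches the top strand directly, at positions 113–126 — its reverse complement GTCGGAGGCGCAAG is not present.
Both primers anneal to the bottom strand with 3' ends pointing the same way, so neither can prime synthesis back toward the other.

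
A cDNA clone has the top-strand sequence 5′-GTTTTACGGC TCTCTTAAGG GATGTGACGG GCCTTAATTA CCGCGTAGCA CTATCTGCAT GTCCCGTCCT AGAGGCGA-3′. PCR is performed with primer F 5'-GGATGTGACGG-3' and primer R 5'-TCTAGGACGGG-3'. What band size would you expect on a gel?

The forward primer matches the template at positions 20–30.
Reverse complement of the reverse primer: CCCGTCCTAGA. This occurs on the top strand at positions 63–73.
Product length = (reverse-primer end) − (forward-primer start) + 1 = 73 − 20 + 1 = 54 bp.

54 bp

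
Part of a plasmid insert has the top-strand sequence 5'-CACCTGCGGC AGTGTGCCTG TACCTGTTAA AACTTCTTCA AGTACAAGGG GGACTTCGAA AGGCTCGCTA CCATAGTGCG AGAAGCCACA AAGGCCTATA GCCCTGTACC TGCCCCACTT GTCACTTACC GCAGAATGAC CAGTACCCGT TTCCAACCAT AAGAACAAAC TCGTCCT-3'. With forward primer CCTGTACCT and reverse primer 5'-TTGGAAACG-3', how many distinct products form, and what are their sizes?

The forward primer CCTGTACCT matches the top strand at positions 17–25, 103–111.
The reverse primer's reverse complement is CGTTTCCAA, matching at positions 148–156.
Each forward site pairs with the reverse site to give a product ending at position 156: sizes 140, 54 bp.

Two products: 140 bp, 54 bp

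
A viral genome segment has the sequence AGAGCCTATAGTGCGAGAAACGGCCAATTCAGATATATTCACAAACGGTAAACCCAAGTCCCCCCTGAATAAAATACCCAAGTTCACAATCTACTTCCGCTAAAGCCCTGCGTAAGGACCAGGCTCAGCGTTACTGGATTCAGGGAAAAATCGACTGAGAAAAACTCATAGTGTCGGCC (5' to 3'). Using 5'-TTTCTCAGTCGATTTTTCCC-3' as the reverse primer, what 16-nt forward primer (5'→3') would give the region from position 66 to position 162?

5'-TGAATAAAATACCCAA-3'

The reverse primer's reverse complement GGGAAAAATCGACTGAGAAA matches the template at positions 143–162; the product starts at position 66.
The forward primer is identical to the top strand over positions 66–81: TGAATAAAATACCCAA.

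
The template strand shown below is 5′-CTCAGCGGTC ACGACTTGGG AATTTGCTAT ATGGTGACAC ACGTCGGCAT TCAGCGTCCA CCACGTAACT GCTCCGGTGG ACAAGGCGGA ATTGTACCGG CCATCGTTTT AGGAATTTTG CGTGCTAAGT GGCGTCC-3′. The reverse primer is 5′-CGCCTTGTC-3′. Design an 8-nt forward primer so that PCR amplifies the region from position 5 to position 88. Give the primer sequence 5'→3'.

The reverse primer's reverse complement GACAAGGCG matches the template at positions 80–88; the product starts at position 5.
The forward primer is identical to the top strand over positions 5–12: GCGGTCAC.

5'-GCGGTCAC-3'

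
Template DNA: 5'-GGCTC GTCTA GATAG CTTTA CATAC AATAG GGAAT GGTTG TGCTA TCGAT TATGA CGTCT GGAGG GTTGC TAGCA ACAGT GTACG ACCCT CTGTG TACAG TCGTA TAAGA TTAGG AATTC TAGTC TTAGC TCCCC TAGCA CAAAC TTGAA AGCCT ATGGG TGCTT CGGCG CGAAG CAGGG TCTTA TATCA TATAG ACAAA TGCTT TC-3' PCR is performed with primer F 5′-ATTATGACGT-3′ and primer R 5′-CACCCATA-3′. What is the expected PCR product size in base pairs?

The forward primer matches the template at positions 49–58.
Taking the reverse complement of CACCCATA gives TATGGGTG, found at positions 155–162 on the template; the primer anneals here to the top strand with its 3' end pointing upstream.
The product runs from position 49 to position 162, so its length is 162 − 49 + 1 = 114 bp.

114 bp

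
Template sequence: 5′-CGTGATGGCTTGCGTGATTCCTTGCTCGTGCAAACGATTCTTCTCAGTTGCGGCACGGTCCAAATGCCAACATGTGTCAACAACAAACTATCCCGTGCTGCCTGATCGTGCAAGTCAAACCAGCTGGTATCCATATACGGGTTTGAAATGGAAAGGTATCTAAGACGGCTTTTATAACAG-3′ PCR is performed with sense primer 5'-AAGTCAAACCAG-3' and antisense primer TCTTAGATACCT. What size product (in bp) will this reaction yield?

54 bp

The forward primer matches the template at positions 112–123.
Taking the reverse complement of TCTTAGATACCT gives AGGTATCTAAGA, found at positions 154–165 on the template; the primer anneals here to the top strand with its 3' end pointing upstream.
The product runs from position 112 to position 165, so its length is 165 − 112 + 1 = 54 bp.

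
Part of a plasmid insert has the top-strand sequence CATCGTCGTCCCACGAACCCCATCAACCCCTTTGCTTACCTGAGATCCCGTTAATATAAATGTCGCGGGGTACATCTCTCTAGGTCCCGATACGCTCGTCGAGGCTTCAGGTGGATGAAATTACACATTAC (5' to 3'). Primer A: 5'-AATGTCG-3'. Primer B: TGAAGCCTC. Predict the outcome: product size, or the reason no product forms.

Primer A (AATGTCG) matches the top strand at positions 59–65; it acts as a forward primer.
Primer B's reverse complement is GAGGCTTCA, matching the top strand at positions 101–109; it acts as a reverse primer.
The 3' ends face each other across positions 59–109, giving a 51 bp product.

Yes — a 51 bp product.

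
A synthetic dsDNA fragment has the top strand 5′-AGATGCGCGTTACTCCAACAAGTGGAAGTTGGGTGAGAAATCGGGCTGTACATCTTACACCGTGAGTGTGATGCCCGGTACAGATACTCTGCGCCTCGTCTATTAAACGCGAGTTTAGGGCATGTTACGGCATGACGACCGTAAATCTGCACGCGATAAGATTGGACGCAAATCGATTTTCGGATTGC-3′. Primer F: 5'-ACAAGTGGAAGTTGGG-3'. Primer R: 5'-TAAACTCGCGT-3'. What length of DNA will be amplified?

100 bp

Forward primer ACAAGTGGAAGTTGGG is found on the top strand at positions 18–33.
The reverse primer's reverse complement is ACGCGAGTTTA, which matches the template at positions 107–117.
Product length = (reverse-primer end) − (forward-primer start) + 1 = 117 − 18 + 1 = 100 bp.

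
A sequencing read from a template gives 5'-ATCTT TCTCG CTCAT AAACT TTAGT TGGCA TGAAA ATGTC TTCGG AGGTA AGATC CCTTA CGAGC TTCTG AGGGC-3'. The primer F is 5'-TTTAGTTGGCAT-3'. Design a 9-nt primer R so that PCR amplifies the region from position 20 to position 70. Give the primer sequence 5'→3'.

5'-CAGAAGCTC-3'

The product's 3' end on the top strand is position 70.
The reverse primer anneals to the top strand over positions 62–70, i.e. to GAGCTTCTG.
Its sequence written 5'→3' is the reverse complement: CAGAAGCTC.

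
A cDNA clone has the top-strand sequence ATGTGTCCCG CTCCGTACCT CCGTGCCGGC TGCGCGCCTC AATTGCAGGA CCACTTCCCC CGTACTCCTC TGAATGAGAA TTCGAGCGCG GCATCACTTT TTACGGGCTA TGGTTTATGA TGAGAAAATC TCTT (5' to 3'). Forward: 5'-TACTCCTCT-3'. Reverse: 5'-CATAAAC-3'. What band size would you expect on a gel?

Scanning the template, TACTCCTCT occurs at positions 63–71; this primer anneals to the bottom strand there with its 3' end pointing downstream.
Taking the reverse complement of CATAAAC gives GTTTATG, found at positions 113–119 on the template; the primer anneals here to the top strand with its 3' end pointing upstream.
Amplicon spans positions 63–119: 57 bp.

57 bp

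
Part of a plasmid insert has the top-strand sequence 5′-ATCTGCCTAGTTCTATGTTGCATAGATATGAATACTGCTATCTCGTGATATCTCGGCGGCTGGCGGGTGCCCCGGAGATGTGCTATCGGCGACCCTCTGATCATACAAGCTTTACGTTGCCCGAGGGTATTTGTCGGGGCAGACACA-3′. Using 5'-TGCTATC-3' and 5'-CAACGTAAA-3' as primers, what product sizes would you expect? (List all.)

84 bp, 39 bp

The forward primer TGCTATC matches the top strand at positions 36–42, 81–87.
The reverse primer's reverse complement is TTTACGTTG, matching at positions 111–119.
Each forward site pairs with the reverse site to give a product ending at position 119: sizes 84, 39 bp.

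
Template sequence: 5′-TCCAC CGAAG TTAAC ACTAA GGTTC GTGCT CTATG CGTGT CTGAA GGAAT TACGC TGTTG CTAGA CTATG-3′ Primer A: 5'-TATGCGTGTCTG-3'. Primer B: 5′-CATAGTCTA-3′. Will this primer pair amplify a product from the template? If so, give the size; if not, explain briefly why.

Primer A (TATGCGTGTCTG) matches the top strand at positions 32–43; it acts as a forward primer.
Primer B's reverse complement is TAGACTATG, matching the top strand at positions 62–70; it acts as a reverse primer.
The 3' ends face each other across positions 32–70, giving a 39 bp product.

Yes — a 39 bp product.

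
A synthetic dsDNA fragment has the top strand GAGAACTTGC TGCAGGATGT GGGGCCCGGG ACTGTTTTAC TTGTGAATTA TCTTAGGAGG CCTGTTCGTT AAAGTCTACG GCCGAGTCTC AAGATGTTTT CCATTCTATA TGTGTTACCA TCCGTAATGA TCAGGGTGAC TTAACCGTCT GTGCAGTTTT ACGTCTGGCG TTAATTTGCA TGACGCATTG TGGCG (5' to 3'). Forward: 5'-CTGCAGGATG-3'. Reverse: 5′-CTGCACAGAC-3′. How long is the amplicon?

147 bp

Forward primer CTGCAGGATG is found on the top strand at positions 10–19.
The reverse primer's reverse complement is GTCTGTGCAG, which matches the template at positions 147–156.
Product length = (reverse-primer end) − (forward-primer start) + 1 = 156 − 10 + 1 = 147 bp.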